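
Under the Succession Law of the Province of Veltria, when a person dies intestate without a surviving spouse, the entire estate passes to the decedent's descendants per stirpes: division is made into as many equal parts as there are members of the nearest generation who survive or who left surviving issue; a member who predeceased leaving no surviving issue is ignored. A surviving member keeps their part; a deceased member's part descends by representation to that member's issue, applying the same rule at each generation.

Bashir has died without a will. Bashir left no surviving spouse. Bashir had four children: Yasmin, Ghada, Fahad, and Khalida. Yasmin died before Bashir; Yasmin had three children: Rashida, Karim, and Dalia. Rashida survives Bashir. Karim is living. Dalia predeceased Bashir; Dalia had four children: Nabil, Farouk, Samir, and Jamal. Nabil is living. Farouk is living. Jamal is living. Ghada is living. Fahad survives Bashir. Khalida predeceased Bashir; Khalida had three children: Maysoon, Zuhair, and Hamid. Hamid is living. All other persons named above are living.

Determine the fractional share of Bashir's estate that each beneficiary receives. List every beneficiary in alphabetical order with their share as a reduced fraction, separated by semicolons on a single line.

Fahad 1/4; Farouk 1/48; Ghada 1/4; Hamid 1/12; Jamal 1/48; Karim 1/12; Maysoon 1/12; Nabil 1/48; Rashida 1/12; Samir 1/48; Zuhair 1/12

There is no surviving spouse, so the entire estate passes to Bashir's descendants per stirpes.
The estate is divided into 4 equal shares of 1/4 among Yasmin, Ghada, Fahad, Khalida.
Yasmin predeceased; the 1/4 allotted to Yasmin's branch passes to Yasmin's issue by representation.
The 1/4 is divided into 3 equal shares of 1/12 among Rashida, Karim, Dalia.
Rashida is living and takes 1/12.
Karim is living and takes 1/12.
Dalia predeceased; the 1/12 allotted to Dalia's branch passes to Dalia's issue by representation.
The 1/12 is divided into 4 equal shares of 1/48 among Nabil, Farouk, Samir, Jamal.
Nabil is living and takes 1/48.
Farouk is living and takes 1/48.
Samir is living and takes 1/48.
Jamal is living and takes 1/48.
Ghada is living and takes 1/4.
Fahad is living and takes 1/4.
Khalida predeceased; the 1/4 allotted to Khalida's branch passes to Khalida's issue by representation.
The 1/4 is divided into 3 equal shares of 1/12 among Maysoon, Zuhair, Hamid.
Maysoon is living and takes 1/12.
Zuhair is living and takes 1/12.
Hamid is living and takes 1/12.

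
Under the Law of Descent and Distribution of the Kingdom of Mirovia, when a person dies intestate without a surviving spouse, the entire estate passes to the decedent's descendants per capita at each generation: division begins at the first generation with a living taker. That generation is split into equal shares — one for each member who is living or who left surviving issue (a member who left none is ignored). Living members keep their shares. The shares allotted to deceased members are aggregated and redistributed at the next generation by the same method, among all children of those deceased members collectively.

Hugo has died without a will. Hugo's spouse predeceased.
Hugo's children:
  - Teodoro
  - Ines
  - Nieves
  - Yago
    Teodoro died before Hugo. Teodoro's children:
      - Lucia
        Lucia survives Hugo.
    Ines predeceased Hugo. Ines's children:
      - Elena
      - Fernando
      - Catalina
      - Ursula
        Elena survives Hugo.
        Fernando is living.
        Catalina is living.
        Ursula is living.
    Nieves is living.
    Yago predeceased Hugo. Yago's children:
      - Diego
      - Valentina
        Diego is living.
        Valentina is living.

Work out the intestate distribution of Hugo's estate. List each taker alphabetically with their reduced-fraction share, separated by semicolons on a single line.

Catalina 3/28; Diego 3/28; Elena 3/28; Fernando 3/28; Lucia 3/28; Nieves 1/4; Ursula 3/28; Valentina 3/28

There is no surviving spouse, so the entire estate passes to Hugo's descendants per capita at each generation.
At generation 1 (Teodoro, Ines, Nieves, Yago) there are 4 shares of (1)/4 = 1/4 each.
Living: Nieves — each takes 1/4.
Deceased: Teodoro, Ines, and Yago. Their combined 3/4 is pooled and carried to generation 2.
At generation 2 (Lucia, Elena, Fernando, Catalina, Ursula, Diego, Valentina) there are 7 shares of (3/4)/7 = 3/28 each.
Living: Lucia, Elena, Fernando, Catalina, Ursula, Diego, and Valentina — each takes 3/28.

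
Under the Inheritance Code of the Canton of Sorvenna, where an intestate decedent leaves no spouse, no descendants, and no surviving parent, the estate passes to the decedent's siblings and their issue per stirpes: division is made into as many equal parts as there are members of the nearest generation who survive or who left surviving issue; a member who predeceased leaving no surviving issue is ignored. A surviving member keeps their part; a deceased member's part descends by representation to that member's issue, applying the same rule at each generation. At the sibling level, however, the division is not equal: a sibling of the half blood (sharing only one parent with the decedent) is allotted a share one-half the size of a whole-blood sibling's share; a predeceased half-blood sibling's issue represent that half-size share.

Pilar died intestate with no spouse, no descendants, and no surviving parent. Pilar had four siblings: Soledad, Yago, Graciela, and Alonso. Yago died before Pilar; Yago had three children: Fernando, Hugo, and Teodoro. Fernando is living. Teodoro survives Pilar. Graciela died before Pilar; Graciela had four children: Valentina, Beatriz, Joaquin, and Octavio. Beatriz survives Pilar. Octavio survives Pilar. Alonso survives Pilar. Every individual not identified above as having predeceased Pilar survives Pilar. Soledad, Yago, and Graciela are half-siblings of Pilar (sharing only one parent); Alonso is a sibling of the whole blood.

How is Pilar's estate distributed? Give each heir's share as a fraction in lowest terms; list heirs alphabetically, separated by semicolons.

No spouse, descendants, or parent survives, so the estate passes to Pilar's siblings per stirpes.
Half-blood siblings count for one-half the weight of whole-blood siblings at the initial division.
Dividing 1 in proportion to weights (total weight 5/2): Soledad (weight 1/2) → 1/5; Yago (weight 1/2) → 1/5; Graciela (weight 1/2) → 1/5; Alonso (weight 1) → 2/5.
Soledad is living and takes 1/5.
Yago predeceased; the 1/5 allotted to Yago's branch passes to Yago's issue by representation.
The 1/5 is divided into 3 equal shares of 1/15 among Fernando, Hugo, Teodoro.
Fernando is living and takes 1/15.
Hugo is living and takes 1/15.
Teodoro is living and takes 1/15.
Graciela predeceased; the 1/5 allotted to Graciela's branch passes to Graciela's issue by representation.
The 1/5 is divided into 4 equal shares of 1/20 among Valentina, Beatriz, Joaquin, Octavio.
Valentina is living and takes 1/20.
Beatriz is living and takes 1/20.
Joaquin is living and takes 1/20.
Octavio is living and takes 1/20.
Alonso is living and takes 2/5.

Alonso 2/5; Beatriz 1/20; Fernando 1/15; Hugo 1/15; Joaquin 1/20; Octavio 1/20; Soledad 1/5; Teodoro 1/15; Valentina 1/20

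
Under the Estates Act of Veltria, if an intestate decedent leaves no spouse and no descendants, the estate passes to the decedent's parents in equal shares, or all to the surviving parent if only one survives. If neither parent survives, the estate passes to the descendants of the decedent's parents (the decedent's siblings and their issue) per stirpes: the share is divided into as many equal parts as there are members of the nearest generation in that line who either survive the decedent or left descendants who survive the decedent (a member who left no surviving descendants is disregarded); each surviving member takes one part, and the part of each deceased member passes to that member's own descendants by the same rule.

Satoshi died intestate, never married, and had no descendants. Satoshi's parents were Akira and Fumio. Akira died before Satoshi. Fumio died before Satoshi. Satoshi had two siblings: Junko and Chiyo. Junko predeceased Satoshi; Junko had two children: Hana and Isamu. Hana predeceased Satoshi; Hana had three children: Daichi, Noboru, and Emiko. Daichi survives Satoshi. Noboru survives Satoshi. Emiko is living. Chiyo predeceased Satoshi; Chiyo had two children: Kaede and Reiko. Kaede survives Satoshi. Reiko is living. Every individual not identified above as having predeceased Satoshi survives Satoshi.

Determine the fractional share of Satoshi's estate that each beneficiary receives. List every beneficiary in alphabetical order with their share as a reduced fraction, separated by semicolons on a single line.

Neither parent survives and there are no descendants, so the estate passes to Satoshi's siblings and their issue per stirpes.
The estate is divided into 2 equal shares of 1/2 among Junko, Chiyo.
Junko predeceased; the 1/2 allotted to Junko's branch passes to Junko's issue by representation.
The 1/2 is divided into 2 equal shares of 1/4 among Hana, Isamu.
Hana predeceased; the 1/4 allotted to Hana's branch passes to Hana's issue by representation.
The 1/4 is divided into 3 equal shares of 1/12 among Daichi, Noboru, Emiko.
Daichi is living and takes 1/12.
Noboru is living and takes 1/12.
Emiko is living and takes 1/12.
Isamu is living and takes 1/4.
Chiyo predeceased; the 1/2 allotted to Chiyo's branch passes to Chiyo's issue by representation.
The 1/2 is divided into 2 equal shares of 1/4 among Kaede, Reiko.
Kaede is living and takes 1/4.
Reiko is living and takes 1/4.

Daichi 1/12; Emiko 1/12; Isamu 1/4; Kaede 1/4; Noboru 1/12; Reiko 1/4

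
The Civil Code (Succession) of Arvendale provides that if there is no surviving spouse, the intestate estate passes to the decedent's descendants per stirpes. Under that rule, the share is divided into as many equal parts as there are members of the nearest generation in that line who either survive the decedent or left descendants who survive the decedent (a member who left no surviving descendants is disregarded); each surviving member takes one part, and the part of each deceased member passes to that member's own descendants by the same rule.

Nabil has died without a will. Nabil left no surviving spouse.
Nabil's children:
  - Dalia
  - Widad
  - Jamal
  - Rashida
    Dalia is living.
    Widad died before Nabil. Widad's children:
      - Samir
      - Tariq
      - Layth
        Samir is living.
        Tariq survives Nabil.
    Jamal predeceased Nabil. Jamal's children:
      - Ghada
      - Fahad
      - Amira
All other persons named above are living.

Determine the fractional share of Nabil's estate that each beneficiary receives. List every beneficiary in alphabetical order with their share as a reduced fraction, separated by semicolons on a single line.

Amira 1/12; Dalia 1/4; Fahad 1/12; Ghada 1/12; Layth 1/12; Rashida 1/4; Samir 1/12; Tariq 1/12

There is no surviving spouse, so the entire estate passes to Nabil's descendants per stirpes.
The estate is divided into 4 equal shares of 1/4 among Dalia, Widad, Jamal, Rashida.
Dalia is living and takes 1/4.
Widad predeceased; the 1/4 allotted to Widad's branch passes to Widad's issue by representation.
The 1/4 is divided into 3 equal shares of 1/12 among Samir, Tariq, Layth.
Samir is living and takes 1/12.
Tariq is living and takes 1/12.
Layth is living and takes 1/12.
Jamal predeceased; the 1/4 allotted to Jamal's branch passes to Jamal's issue by representation.
The 1/4 is divided into 3 equal shares of 1/12 among Ghada, Fahad, Amira.
Ghada is living and takes 1/12.
Fahad is living and takes 1/12.
Amira is living and takes 1/12.
Rashida is living and takes 1/4.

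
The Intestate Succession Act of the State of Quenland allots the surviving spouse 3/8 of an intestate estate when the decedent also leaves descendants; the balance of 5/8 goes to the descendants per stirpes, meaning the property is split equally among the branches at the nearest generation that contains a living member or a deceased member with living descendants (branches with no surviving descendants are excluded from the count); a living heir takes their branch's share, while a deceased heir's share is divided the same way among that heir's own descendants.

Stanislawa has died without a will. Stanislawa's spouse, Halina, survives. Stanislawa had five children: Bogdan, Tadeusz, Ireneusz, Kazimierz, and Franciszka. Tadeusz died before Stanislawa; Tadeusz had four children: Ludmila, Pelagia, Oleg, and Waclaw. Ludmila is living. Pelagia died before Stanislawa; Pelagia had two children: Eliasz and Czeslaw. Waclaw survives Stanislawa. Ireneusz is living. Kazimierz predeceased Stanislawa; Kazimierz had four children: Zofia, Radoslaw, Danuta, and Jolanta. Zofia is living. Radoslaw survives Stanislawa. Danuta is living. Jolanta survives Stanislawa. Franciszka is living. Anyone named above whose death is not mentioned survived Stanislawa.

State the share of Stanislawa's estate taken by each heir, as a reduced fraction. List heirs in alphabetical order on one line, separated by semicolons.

Bogdan 1/8; Czeslaw 1/64; Danuta 1/32; Eliasz 1/64; Franciszka 1/8; Halina 3/8; Ireneusz 1/8; Jolanta 1/32; Ludmila 1/32; Oleg 1/32; Radoslaw 1/32; Waclaw 1/32; Zofia 1/32

Halina, as surviving spouse, takes 3/8.
The remaining 5/8 passes to Stanislawa's descendants per stirpes.
The 5/8 is divided into 5 equal shares of 1/8 among Bogdan, Tadeusz, Ireneusz, Kazimierz, Franciszka.
Bogdan is living and takes 1/8.
Tadeusz predeceased; the 1/8 allotted to Tadeusz's branch passes to Tadeusz's issue by representation.
The 1/8 is divided into 4 equal shares of 1/32 among Ludmila, Pelagia, Oleg, Waclaw.
Ludmila is living and takes 1/32.
Pelagia predeceased; the 1/32 allotted to Pelagia's branch passes to Pelagia's issue by representation.
The 1/32 is divided into 2 equal shares of 1/64 among Eliasz, Czeslaw.
Eliasz is living and takes 1/64.
Czeslaw is living and takes 1/64.
Oleg is living and takes 1/32.
Waclaw is living and takes 1/32.
Ireneusz is living and takes 1/8.
Kazimierz predeceased; the 1/8 allotted to Kazimierz's branch passes to Kazimierz's issue by representation.
The 1/8 is divided into 4 equal shares of 1/32 among Zofia, Radoslaw, Danuta, Jolanta.
Zofia is living and takes 1/32.
Radoslaw is living and takes 1/32.
Danuta is living and takes 1/32.
Jolanta is living and takes 1/32.
Franciszka is living and takes 1/8.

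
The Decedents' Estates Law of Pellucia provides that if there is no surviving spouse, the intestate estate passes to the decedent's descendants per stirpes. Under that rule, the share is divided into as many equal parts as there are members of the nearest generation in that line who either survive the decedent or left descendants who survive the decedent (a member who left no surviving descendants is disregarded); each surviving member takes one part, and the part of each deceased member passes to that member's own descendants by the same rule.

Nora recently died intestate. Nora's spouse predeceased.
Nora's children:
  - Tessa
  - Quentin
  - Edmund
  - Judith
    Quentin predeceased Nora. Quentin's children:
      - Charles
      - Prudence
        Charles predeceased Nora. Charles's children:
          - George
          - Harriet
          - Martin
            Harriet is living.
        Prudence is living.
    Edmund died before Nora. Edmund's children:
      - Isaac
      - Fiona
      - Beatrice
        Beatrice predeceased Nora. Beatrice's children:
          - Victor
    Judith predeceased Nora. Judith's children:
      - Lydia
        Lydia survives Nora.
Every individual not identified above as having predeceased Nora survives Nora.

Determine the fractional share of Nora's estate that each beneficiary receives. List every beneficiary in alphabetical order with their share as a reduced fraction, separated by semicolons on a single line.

There is no surviving spouse, so the entire estate passes to Nora's descendants per stirpes.
The estate is divided into 4 equal shares of 1/4 among Tessa, Quentin, Edmund, Judith.
Tessa is living and takes 1/4.
Quentin predeceased; the 1/4 allotted to Quentin's branch passes to Quentin's issue by representation.
The 1/4 is divided into 2 equal shares of 1/8 among Charles, Prudence.
Charles predeceased; the 1/8 allotted to Charles's branch passes to Charles's issue by representation.
The 1/8 is divided into 3 equal shares of 1/24 among George, Harriet, Martin.
George is living and takes 1/24.
Harriet is living and takes 1/24.
Martin is living and takes 1/24.
Prudence is living and takes 1/8.
Edmund predeceased; the 1/4 allotted to Edmund's branch passes to Edmund's issue by representation.
The 1/4 is divided into 3 equal shares of 1/12 among Isaac, Fiona, Beatrice.
Isaac is living and takes 1/12.
Fiona is living and takes 1/12.
Beatrice predeceased; the 1/12 allotted to Beatrice's branch passes to Beatrice's issue by representation.
Victor is the sole taker at this level and receives the full 1/12.
Judith predeceased; the 1/4 allotted to Judith's branch passes to Judith's issue by representation.
Lydia is the sole taker at this level and receives the full 1/4.

Fiona 1/12; George 1/24; Harriet 1/24; Isaac 1/12; Lydia 1/4; Martin 1/24; Prudence 1/8; Tessa 1/4; Victor 1/12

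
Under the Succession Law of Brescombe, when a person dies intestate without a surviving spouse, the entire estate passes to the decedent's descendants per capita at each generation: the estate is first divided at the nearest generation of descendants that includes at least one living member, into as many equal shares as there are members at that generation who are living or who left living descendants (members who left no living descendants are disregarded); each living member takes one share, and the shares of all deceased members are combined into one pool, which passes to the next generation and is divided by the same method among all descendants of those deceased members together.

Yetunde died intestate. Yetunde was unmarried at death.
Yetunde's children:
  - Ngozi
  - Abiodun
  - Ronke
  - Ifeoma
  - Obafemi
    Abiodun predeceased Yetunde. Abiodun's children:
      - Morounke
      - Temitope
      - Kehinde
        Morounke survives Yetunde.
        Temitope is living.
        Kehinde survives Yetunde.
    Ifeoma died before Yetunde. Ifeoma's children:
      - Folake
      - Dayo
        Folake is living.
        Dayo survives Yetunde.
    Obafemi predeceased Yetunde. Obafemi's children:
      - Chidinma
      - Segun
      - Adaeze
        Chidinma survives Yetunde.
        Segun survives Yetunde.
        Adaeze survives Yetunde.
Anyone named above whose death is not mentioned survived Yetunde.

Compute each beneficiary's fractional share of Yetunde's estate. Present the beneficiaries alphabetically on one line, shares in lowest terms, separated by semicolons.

There is no surviving spouse, so the entire estate passes to Yetunde's descendants per capita at each generation.
At generation 1 (Ngozi, Abiodun, Ronke, Ifeoma, Obafemi) there are 5 shares of (1)/5 = 1/5 each.
Living: Ngozi and Ronke — each takes 1/5.
Deceased: Abiodun, Ifeoma, and Obafemi. Their combined 3/5 is pooled and carried to generation 2.
At generation 2 (Morounke, Temitope, Kehinde, Folake, Dayo, Chidinma, Segun, Adaeze) there are 8 shares of (3/5)/8 = 3/40 each.
Living: Morounke, Temitope, Kehinde, Folake, Dayo, Chidinma, Segun, and Adaeze — each takes 3/40.

Adaeze 3/40; Chidinma 3/40; Dayo 3/40; Folake 3/40; Kehinde 3/40; Morounke 3/40; Ngozi 1/5; Ronke 1/5; Segun 3/40; Temitope 3/40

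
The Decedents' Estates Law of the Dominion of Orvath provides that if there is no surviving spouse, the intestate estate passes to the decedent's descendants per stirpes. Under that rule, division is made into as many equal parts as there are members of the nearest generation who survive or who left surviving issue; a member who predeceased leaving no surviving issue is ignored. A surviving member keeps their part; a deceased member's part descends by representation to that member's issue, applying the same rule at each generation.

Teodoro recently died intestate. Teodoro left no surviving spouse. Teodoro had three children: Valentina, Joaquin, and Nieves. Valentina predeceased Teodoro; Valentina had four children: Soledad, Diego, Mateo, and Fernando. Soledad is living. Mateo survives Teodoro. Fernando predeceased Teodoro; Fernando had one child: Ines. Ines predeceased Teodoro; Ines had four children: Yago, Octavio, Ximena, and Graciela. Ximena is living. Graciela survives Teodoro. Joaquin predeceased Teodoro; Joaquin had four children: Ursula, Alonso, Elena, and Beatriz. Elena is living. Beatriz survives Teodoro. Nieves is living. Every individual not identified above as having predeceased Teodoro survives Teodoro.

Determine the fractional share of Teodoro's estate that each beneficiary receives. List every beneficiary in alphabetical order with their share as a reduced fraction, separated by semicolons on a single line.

There is no surviving spouse, so the entire estate passes to Teodoro's descendants per stirpes.
The estate is divided into 3 equal shares of 1/3 among Valentina, Joaquin, Nieves.
Valentina predeceased; the 1/3 allotted to Valentina's branch passes to Valentina's issue by representation.
The 1/3 is divided into 4 equal shares of 1/12 among Soledad, Diego, Mateo, Fernando.
Soledad is living and takes 1/12.
Diego is living and takes 1/12.
Mateo is living and takes 1/12.
Fernando predeceased; the 1/12 allotted to Fernando's branch passes to Fernando's issue by representation.
Ines's line is the sole branch at this level, so the full 1/12 passes to Ines's issue by representation.
The 1/12 is divided into 4 equal shares of 1/48 among Yago, Octavio, Ximena, Graciela.
Yago is living and takes 1/48.
Octavio is living and takes 1/48.
Ximena is living and takes 1/48.
Graciela is living and takes 1/48.
Joaquin predeceased; the 1/3 allotted to Joaquin's branch passes to Joaquin's issue by representation.
The 1/3 is divided into 4 equal shares of 1/12 among Ursula, Alonso, Elena, Beatriz.
Ursula is living and takes 1/12.
Alonso is living and takes 1/12.
Elena is living and takes 1/12.
Beatriz is living and takes 1/12.
Nieves is living and takes 1/3.

Alonso 1/12; Beatriz 1/12; Diego 1/12; Elena 1/12; Graciela 1/48; Mateo 1/12; Nieves 1/3; Octavio 1/48; Soledad 1/12; Ursula 1/12; Ximena 1/48; Yago 1/48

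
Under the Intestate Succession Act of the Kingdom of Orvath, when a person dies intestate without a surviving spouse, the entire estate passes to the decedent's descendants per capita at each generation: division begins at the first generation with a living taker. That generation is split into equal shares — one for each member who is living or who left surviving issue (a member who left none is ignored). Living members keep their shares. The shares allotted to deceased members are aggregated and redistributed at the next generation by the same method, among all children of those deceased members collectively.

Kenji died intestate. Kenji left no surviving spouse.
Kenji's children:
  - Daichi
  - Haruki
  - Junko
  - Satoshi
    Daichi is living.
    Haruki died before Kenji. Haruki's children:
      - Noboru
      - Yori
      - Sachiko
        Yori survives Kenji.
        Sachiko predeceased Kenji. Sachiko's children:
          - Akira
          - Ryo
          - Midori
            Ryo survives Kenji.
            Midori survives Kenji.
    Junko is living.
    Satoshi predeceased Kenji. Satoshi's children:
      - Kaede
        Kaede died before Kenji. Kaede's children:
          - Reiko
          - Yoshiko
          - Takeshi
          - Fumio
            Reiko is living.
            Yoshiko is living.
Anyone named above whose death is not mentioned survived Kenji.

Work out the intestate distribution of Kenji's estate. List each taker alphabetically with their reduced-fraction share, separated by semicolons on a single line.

Akira 1/28; Daichi 1/4; Fumio 1/28; Junko 1/4; Midori 1/28; Noboru 1/8; Reiko 1/28; Ryo 1/28; Takeshi 1/28; Yori 1/8; Yoshiko 1/28

There is no surviving spouse, so the entire estate passes to Kenji's descendants per capita at each generation.
At generation 1 (Daichi, Haruki, Junko, Satoshi) there are 4 shares of (1)/4 = 1/4 each.
Living: Daichi and Junko — each takes 1/4.
Deceased: Haruki and Satoshi. Their combined 1/2 is pooled and carried to generation 2.
At generation 2 (Noboru, Yori, Sachiko, Kaede) there are 4 shares of (1/2)/4 = 1/8 each.
Living: Noboru and Yori — each takes 1/8.
Deceased: Sachiko and Kaede. Their combined 1/4 is pooled and carried to generation 3.
At generation 3 (Akira, Ryo, Midori, Reiko, Yoshiko, Takeshi, Fumio) there are 7 shares of (1/4)/7 = 1/28 each.
Living: Akira, Ryo, Midori, Reiko, Yoshiko, Takeshi, and Fumio — each takes 1/28.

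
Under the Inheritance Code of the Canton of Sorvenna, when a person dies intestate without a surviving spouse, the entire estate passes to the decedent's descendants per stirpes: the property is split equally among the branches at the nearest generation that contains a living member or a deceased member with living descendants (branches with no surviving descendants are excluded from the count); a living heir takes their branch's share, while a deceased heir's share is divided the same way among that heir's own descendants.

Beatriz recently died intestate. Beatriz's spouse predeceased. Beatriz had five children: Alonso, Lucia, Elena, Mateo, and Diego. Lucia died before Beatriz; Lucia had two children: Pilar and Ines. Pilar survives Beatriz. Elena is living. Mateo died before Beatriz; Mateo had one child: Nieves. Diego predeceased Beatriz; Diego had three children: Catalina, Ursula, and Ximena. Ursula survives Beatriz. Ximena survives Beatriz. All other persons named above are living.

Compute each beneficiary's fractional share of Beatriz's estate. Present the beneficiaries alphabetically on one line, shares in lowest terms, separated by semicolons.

Alonso 1/5; Catalina 1/15; Elena 1/5; Ines 1/10; Nieves 1/5; Pilar 1/10; Ursula 1/15; Ximena 1/15

There is no surviving spouse, so the entire estate passes to Beatriz's descendants per stirpes.
The estate is divided into 5 equal shares of 1/5 among Alonso, Lucia, Elena, Mateo, Diego.
Alonso is living and takes 1/5.
Lucia predeceased; the 1/5 allotted to Lucia's branch passes to Lucia's issue by representation.
The 1/5 is divided into 2 equal shares of 1/10 among Pilar, Ines.
Pilar is living and takes 1/10.
Ines is living and takes 1/10.
Elena is living and takes 1/5.
Mateo predeceased; the 1/5 allotted to Mateo's branch passes to Mateo's issue by representation.
Nieves is the sole taker at this level and receives the full 1/5.
Diego predeceased; the 1/5 allotted to Diego's branch passes to Diego's issue by representation.
The 1/5 is divided into 3 equal shares of 1/15 among Catalina, Ursula, Ximena.
Catalina is living and takes 1/15.
Ursula is living and takes 1/15.
Ximena is living and takes 1/15.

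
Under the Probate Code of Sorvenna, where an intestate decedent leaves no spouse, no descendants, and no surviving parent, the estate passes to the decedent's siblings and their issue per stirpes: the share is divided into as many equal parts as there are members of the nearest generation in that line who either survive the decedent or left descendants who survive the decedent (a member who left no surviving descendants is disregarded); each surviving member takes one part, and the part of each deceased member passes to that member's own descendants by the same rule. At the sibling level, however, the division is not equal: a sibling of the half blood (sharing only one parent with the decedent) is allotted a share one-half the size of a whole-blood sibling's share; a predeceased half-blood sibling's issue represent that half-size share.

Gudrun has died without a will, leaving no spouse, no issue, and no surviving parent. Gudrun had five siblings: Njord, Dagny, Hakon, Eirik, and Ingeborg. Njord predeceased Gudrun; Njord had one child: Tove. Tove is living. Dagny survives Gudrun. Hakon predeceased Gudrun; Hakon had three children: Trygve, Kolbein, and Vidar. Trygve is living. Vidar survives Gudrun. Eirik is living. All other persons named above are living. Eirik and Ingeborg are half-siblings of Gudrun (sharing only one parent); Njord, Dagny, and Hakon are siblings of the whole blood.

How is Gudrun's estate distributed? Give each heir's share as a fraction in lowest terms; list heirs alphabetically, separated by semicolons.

No spouse, descendants, or parent survives, so the estate passes to Gudrun's siblings per stirpes.
Half-blood siblings count for one-half the weight of whole-blood siblings at the initial division.
Dividing 1 in proportion to weights (total weight 4): Njord (weight 1) → 1/4; Dagny (weight 1) → 1/4; Hakon (weight 1) → 1/4; Eirik (weight 1/2) → 1/8; Ingeborg (weight 1/2) → 1/8.
Njord predeceased; the 1/4 allotted to Njord's branch passes to Njord's issue by representation.
Tove is the sole taker at this level and receives the full 1/4.
Dagny is living and takes 1/4.
Hakon predeceased; the 1/4 allotted to Hakon's branch passes to Hakon's issue by representation.
The 1/4 is divided into 3 equal shares of 1/12 among Trygve, Kolbein, Vidar.
Trygve is living and takes 1/12.
Kolbein is living and takes 1/12.
Vidar is living and takes 1/12.
Eirik is living and takes 1/8.
Ingeborg is living and takes 1/8.

Dagny 1/4; Eirik 1/8; Ingeborg 1/8; Kolbein 1/12; Tove 1/4; Trygve 1/12; Vidar 1/12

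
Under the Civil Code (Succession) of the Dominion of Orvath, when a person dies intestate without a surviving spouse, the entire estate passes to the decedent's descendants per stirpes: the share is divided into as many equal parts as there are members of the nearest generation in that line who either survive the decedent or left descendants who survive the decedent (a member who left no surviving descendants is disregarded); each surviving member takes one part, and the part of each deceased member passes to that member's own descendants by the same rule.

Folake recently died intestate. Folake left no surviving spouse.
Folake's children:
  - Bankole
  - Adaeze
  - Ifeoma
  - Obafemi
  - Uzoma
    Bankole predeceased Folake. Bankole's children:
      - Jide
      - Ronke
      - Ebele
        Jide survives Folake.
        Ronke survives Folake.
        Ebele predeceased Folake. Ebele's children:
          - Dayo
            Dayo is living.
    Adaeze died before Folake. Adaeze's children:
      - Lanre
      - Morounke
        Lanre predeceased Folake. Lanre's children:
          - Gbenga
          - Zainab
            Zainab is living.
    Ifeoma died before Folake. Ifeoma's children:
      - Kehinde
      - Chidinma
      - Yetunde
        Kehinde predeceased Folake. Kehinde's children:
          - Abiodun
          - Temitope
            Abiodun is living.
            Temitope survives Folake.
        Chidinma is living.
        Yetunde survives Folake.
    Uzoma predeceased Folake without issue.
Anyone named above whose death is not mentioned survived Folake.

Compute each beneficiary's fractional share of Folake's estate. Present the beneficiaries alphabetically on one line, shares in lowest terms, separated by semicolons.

There is no surviving spouse, so the entire estate passes to Folake's descendants per stirpes.
Uzoma left no surviving issue, so that branch lapses and is disregarded.
The estate is divided into 4 equal shares of 1/4 among Bankole, Adaeze, Ifeoma, Obafemi.
Bankole predeceased; the 1/4 allotted to Bankole's branch passes to Bankole's issue by representation.
The 1/4 is divided into 3 equal shares of 1/12 among Jide, Ronke, Ebele.
Jide is living and takes 1/12.
Ronke is living and takes 1/12.
Ebele predeceased; the 1/12 allotted to Ebele's branch passes to Ebele's issue by representation.
Dayo is the sole taker at this level and receives the full 1/12.
Adaeze predeceased; the 1/4 allotted to Adaeze's branch passes to Adaeze's issue by representation.
The 1/4 is divided into 2 equal shares of 1/8 among Lanre, Morounke.
Lanre predeceased; the 1/8 allotted to Lanre's branch passes to Lanre's issue by representation.
The 1/8 is divided into 2 equal shares of 1/16 among Gbenga, Zainab.
Gbenga is living and takes 1/16.
Zainab is living and takes 1/16.
Morounke is living and takes 1/8.
Ifeoma predeceased; the 1/4 allotted to Ifeoma's branch passes to Ifeoma's issue by representation.
The 1/4 is divided into 3 equal shares of 1/12 among Kehinde, Chidinma, Yetunde.
Kehinde predeceased; the 1/12 allotted to Kehinde's branch passes to Kehinde's issue by representation.
The 1/12 is divided into 2 equal shares of 1/24 among Abiodun, Temitope.
Abiodun is living and takes 1/24.
Temitope is living and takes 1/24.
Chidinma is living and takes 1/12.
Yetunde is living and takes 1/12.
Obafemi is living and takes 1/4.

Abiodun 1/24; Chidinma 1/12; Dayo 1/12; Gbenga 1/16; Jide 1/12; Morounke 1/8; Obafemi 1/4; Ronke 1/12; Temitope 1/24; Yetunde 1/12; Zainab 1/16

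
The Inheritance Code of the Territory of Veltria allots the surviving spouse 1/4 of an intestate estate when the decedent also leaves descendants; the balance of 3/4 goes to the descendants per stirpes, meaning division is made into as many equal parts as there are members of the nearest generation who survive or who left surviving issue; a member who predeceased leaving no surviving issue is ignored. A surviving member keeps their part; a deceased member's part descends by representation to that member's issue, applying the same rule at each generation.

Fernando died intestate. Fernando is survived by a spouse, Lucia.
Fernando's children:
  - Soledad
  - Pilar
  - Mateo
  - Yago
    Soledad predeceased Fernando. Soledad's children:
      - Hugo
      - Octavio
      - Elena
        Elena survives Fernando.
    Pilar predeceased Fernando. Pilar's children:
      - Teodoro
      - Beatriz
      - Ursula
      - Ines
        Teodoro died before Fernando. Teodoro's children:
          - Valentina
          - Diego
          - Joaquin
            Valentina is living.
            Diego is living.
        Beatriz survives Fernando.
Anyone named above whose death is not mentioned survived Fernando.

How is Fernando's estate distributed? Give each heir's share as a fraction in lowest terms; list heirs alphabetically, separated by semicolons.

Lucia, as surviving spouse, takes 1/4.
The remaining 3/4 passes to Fernando's descendants per stirpes.
The 3/4 is divided into 4 equal shares of 3/16 among Soledad, Pilar, Mateo, Yago.
Soledad predeceased; the 3/16 allotted to Soledad's branch passes to Soledad's issue by representation.
The 3/16 is divided into 3 equal shares of 1/16 among Hugo, Octavio, Elena.
Hugo is living and takes 1/16.
Octavio is living and takes 1/16.
Elena is living and takes 1/16.
Pilar predeceased; the 3/16 allotted to Pilar's branch passes to Pilar's issue by representation.
The 3/16 is divided into 4 equal shares of 3/64 among Teodoro, Beatriz, Ursula, Ines.
Teodoro predeceased; the 3/64 allotted to Teodoro's branch passes to Teodoro's issue by representation.
The 3/64 is divided into 3 equal shares of 1/64 among Valentina, Diego, Joaquin.
Valentina is living and takes 1/64.
Diego is living and takes 1/64.
Joaquin is living and takes 1/64.
Beatriz is living and takes 3/64.
Ursula is living and takes 3/64.
Ines is living and takes 3/64.
Mateo is living and takes 3/16.
Yago is living and takes 3/16.

Beatriz 3/64; Diego 1/64; Elena 1/16; Hugo 1/16; Ines 3/64; Joaquin 1/64; Lucia 1/4; Mateo 3/16; Octavio 1/16; Ursula 3/64; Valentina 1/64; Yago 3/16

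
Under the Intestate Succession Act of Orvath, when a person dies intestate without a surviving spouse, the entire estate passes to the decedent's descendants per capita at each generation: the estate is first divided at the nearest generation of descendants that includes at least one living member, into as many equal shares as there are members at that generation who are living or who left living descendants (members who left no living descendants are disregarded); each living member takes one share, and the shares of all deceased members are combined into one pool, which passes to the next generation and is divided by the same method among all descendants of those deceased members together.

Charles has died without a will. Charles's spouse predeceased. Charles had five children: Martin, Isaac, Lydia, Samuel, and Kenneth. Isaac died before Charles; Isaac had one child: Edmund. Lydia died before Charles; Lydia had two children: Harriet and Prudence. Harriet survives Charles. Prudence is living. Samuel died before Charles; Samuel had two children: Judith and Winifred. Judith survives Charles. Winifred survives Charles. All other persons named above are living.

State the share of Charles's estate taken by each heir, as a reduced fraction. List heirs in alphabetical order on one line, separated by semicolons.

Edmund 3/25; Harriet 3/25; Judith 3/25; Kenneth 1/5; Martin 1/5; Prudence 3/25; Winifred 3/25

There is no surviving spouse, so the entire estate passes to Charles's descendants per capita at each generation.
At generation 1 (Martin, Isaac, Lydia, Samuel, Kenneth) there are 5 shares of (1)/5 = 1/5 each.
Living: Martin and Kenneth — each takes 1/5.
Deceased: Isaac, Lydia, and Samuel. Their combined 3/5 is pooled and carried to generation 2.
At generation 2 (Edmund, Harriet, Prudence, Judith, Winifred) there are 5 shares of (3/5)/5 = 3/25 each.
Living: Edmund, Harriet, Prudence, Judith, and Winifred — each takes 3/25.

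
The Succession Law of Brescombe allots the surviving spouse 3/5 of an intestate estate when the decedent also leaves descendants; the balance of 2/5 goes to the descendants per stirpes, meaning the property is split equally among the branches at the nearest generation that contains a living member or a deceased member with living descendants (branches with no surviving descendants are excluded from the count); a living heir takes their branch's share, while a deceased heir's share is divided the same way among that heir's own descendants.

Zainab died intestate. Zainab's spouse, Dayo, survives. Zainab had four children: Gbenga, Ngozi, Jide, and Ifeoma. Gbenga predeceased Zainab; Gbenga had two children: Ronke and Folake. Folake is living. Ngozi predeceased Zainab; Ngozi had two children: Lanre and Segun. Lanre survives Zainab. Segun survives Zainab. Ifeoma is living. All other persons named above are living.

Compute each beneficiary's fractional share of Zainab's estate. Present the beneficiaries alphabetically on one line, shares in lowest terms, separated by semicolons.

Dayo 3/5; Folake 1/20; Ifeoma 1/10; Jide 1/10; Lanre 1/20; Ronke 1/20; Segun 1/20

Dayo, as surviving spouse, takes 3/5.
The remaining 2/5 passes to Zainab's descendants per stirpes.
The 2/5 is divided into 4 equal shares of 1/10 among Gbenga, Ngozi, Jide, Ifeoma.
Gbenga predeceased; the 1/10 allotted to Gbenga's branch passes to Gbenga's issue by representation.
The 1/10 is divided into 2 equal shares of 1/20 among Ronke, Folake.
Ronke is living and takes 1/20.
Folake is living and takes 1/20.
Ngozi predeceased; the 1/10 allotted to Ngozi's branch passes to Ngozi's issue by representation.
The 1/10 is divided into 2 equal shares of 1/20 among Lanre, Segun.
Lanre is living and takes 1/20.
Segun is living and takes 1/20.
Jide is living and takes 1/10.
Ifeoma is living and takes 1/10.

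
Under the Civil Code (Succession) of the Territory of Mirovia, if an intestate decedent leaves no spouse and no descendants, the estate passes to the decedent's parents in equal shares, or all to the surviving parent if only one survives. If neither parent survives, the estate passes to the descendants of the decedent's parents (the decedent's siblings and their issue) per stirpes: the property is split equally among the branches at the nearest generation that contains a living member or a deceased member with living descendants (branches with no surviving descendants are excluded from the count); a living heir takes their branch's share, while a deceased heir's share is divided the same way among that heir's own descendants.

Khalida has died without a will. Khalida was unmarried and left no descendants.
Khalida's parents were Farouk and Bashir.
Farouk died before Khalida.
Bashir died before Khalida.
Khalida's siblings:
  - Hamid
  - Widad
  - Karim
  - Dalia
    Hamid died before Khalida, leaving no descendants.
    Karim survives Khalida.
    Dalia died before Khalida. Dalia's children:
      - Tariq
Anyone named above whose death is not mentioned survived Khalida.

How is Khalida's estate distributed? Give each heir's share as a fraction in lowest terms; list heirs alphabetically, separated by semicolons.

Neither parent survives and there are no descendants, so the estate passes to Khalida's siblings and their issue per stirpes.
Hamid left no surviving issue, so that branch lapses and is disregarded.
The estate is divided into 3 equal shares of 1/3 among Widad, Karim, Dalia.
Widad is living and takes 1/3.
Karim is living and takes 1/3.
Dalia predeceased; the 1/3 allotted to Dalia's branch passes to Dalia's issue by representation.
Tariq is the sole taker at this level and receives the full 1/3.

Karim 1/3; Tariq 1/3; Widad 1/3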